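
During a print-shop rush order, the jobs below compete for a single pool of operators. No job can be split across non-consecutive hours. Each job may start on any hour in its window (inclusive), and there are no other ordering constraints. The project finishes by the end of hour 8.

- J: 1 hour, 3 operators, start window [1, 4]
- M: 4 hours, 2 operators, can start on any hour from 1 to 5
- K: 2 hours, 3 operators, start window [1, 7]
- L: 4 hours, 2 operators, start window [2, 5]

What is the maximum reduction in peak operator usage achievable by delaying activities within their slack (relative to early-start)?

Early-start peak: h1:8  h2:7  h3:4  h4:4  h5:2  h6:0  h7:0  h8:0 ⇒ 8.
Leveled (J@1, M@2, K@6, L@2): h1:3  h2:4  h3:4  h4:4  h5:4  h6:3  h7:3  h8:0 ⇒ 4.
Reduction 8 − 4 = 4.

4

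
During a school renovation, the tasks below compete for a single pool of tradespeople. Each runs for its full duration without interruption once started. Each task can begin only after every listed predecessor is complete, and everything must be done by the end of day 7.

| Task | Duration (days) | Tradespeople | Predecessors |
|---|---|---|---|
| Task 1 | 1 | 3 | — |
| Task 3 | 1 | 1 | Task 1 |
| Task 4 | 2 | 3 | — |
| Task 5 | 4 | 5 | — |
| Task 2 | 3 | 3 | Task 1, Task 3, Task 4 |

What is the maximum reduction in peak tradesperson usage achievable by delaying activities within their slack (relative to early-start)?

Early-start peak: d1:11  d2:9  d3:8  d4:8  d5:3  d6:0  d7:0 ⇒ 11.
Leveled (Task 1@1, Task 3@2, Task 4@1, Task 5@3, Task 2@3): d1:6  d2:4  d3:8  d4:8  d5:8  d6:5  d7:0 ⇒ 8.
Reduction 11 − 8 = 3.

3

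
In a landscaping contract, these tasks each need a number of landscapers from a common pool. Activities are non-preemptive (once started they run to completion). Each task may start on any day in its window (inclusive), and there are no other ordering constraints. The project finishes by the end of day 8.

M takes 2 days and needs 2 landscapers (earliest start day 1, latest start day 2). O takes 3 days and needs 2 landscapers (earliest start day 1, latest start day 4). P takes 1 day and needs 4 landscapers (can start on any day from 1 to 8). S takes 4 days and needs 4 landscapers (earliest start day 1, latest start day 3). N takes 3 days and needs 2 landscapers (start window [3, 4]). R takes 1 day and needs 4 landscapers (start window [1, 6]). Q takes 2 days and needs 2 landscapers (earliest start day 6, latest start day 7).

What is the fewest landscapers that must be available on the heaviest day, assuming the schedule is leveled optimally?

Early-start (M@1, O@1, P@1, S@1, N@3, R@1, Q@6) gives peak 16: d1:16  d2:8  d3:8  d4:6  d5:2  d6:2  d7:2  d8:0.
Shift S→2, R→6.
Schedule M@1, O@1, P@1, S@2, N@3, R@6, Q@6: d1:8  d2:8  d3:8  d4:6  d5:6  d6:6  d7:2  d8:0 — peak 8.

8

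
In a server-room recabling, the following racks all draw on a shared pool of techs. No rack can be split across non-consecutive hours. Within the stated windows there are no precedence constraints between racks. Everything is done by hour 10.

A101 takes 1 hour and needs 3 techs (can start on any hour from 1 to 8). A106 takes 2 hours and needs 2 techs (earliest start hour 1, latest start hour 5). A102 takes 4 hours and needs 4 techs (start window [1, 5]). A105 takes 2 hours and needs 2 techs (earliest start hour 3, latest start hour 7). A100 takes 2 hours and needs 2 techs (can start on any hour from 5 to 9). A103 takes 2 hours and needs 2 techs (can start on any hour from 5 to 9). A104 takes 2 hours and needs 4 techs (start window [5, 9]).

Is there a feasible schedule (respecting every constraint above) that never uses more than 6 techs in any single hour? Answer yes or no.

yes

Schedule A101@1, A106@1, A102@2, A105@3, A100@5, A103@6, A104@7: h1:5  h2:6  h3:6  h4:6  h5:6  h6:4  h7:6  h8:4  h9:0  h10:0 — peak 6 ≤ 6.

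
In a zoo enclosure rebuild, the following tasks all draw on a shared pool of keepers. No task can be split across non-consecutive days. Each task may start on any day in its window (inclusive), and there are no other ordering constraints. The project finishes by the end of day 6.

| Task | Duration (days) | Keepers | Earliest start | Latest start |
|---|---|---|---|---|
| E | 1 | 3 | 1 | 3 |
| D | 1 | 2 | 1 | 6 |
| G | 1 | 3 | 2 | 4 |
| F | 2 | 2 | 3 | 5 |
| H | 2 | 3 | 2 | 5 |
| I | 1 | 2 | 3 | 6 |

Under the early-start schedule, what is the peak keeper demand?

7

Early-start schedule: E@1, D@1, G@2, F@3, H@2, I@3.
Load per day: day 1: 5, day 2: 6, day 3: 7, day 4: 2, day 5: 0, day 6: 0.
Peak is 7.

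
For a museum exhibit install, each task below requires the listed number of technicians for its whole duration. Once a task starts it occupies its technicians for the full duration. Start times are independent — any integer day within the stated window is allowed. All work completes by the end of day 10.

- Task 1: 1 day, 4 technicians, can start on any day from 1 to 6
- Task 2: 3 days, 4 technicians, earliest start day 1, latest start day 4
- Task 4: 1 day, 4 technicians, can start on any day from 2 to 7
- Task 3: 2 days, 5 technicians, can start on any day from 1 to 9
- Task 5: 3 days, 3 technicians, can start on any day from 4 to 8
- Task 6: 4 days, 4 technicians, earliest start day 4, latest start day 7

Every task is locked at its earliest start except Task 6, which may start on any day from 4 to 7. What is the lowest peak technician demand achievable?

13

Task 6@4: d1:13  d2:13  d3:4  d4:7  d5:7  d6:7  d7:4  d8:0  d9:0  d10:0 → peak 13
Task 6@5: d1:13  d2:13  d3:4  d4:3  d5:7  d6:7  d7:4  d8:4  d9:0  d10:0 → peak 13
Task 6@6: d1:13  d2:13  d3:4  d4:3  d5:3  d6:7  d7:4  d8:4  d9:4  d10:0 → peak 13
Task 6@7: d1:13  d2:13  d3:4  d4:3  d5:3  d6:3  d7:4  d8:4  d9:4  d10:4 → peak 13
Best is Task 6@4, peak 13.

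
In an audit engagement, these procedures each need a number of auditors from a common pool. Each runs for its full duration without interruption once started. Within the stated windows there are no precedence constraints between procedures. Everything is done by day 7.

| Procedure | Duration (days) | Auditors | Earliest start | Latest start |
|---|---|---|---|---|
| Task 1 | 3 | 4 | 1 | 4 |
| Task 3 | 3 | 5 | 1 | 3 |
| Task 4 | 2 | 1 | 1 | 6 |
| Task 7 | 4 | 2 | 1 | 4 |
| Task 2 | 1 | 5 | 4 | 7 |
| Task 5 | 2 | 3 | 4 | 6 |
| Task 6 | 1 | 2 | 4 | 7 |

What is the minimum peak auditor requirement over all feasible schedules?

8

Early-start (Task 1@1, Task 3@1, Task 4@1, Task 7@1, Task 2@4, Task 5@4, Task 6@4) gives peak 12: d1:12  d2:12  d3:11  d4:12  d5:3  d6:0  d7:0.
Shift Task 1→4, Task 2→7, Task 5→5.
Schedule Task 1@4, Task 3@1, Task 4@1, Task 7@1, Task 2@7, Task 5@5, Task 6@4: d1:8  d2:8  d3:7  d4:8  d5:7  d6:7  d7:5 — peak 8.
Total auditor-days = 50 over 7 days ⇒ peak ≥ ⌈50/7⌉ = 8, so 8 is optimal.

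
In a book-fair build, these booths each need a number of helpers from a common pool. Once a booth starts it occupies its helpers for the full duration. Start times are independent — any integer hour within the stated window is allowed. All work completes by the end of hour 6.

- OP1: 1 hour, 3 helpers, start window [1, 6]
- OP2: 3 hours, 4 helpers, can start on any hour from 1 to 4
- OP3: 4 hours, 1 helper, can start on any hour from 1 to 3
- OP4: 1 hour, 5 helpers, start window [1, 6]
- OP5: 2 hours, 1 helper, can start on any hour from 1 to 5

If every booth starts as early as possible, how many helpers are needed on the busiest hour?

14

Early-start schedule: OP1@1, OP2@1, OP3@1, OP4@1, OP5@1.
Load per hour: hour 1: 14, hour 2: 6, hour 3: 5, hour 4: 1, hour 5: 0, hour 6: 0.
Peak is 14.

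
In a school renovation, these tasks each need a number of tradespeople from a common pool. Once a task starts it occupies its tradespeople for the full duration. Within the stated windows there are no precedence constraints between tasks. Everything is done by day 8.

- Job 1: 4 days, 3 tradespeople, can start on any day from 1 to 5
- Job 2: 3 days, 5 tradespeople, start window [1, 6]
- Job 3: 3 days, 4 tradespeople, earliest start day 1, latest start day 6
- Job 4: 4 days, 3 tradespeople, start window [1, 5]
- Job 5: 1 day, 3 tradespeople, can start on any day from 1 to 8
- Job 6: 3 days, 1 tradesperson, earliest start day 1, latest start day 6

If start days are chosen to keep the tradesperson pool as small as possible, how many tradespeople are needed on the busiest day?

8

Early-start (Job 1@1, Job 2@1, Job 3@1, Job 4@1, Job 5@1, Job 6@1) gives peak 19: d1:19  d2:16  d3:16  d4:6  d5:0  d6:0  d7:0  d8:0.
Shift Job 3→4, Job 4→5, Job 5→7, Job 6→4.
Schedule Job 1@1, Job 2@1, Job 3@4, Job 4@5, Job 5@7, Job 6@4: d1:8  d2:8  d3:8  d4:8  d5:8  d6:8  d7:6  d8:3 — peak 8.
Total tradesperson-days = 57 over 8 days ⇒ peak ≥ ⌈57/8⌉ = 8, so 8 is optimal.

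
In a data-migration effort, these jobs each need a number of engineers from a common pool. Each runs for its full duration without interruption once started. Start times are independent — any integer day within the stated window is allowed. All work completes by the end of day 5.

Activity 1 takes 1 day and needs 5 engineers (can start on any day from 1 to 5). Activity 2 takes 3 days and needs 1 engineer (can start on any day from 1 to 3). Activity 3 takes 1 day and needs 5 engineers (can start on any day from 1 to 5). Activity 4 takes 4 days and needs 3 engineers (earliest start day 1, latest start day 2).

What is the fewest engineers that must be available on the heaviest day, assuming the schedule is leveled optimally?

8

Early-start (Activity 1@1, Activity 2@1, Activity 3@1, Activity 4@1) gives peak 14: d1:14  d2:4  d3:4  d4:3  d5:0.
Shift Activity 3→4, Activity 4→2.
Schedule Activity 1@1, Activity 2@1, Activity 3@4, Activity 4@2: d1:6  d2:4  d3:4  d4:8  d5:3 — peak 8.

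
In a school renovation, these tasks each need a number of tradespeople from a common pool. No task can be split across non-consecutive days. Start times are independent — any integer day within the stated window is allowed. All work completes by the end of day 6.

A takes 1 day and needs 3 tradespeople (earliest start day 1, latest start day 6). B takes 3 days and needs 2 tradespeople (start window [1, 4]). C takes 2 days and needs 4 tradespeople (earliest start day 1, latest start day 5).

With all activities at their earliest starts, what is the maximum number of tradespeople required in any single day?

Early-start schedule: A@1, B@1, C@1.
Load per day: day 1: 9, day 2: 6, day 3: 2, day 4: 0, day 5: 0, day 6: 0.
Peak is 9.

9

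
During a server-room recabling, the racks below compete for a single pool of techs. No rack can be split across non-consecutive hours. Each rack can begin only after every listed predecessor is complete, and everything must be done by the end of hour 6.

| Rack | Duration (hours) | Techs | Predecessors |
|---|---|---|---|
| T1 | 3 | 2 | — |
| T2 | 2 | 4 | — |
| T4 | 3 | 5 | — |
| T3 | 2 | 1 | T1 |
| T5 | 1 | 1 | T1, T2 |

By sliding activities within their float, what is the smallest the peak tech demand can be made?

6

Early-start (T1@1, T2@1, T4@1, T3@4, T5@4) gives peak 11: h1:11  h2:11  h3:7  h4:2  h5:1  h6:0.
Shift T4→4, T5→6.
Schedule T1@1, T2@1, T4@4, T3@4, T5@6: h1:6  h2:6  h3:2  h4:6  h5:6  h6:6 — peak 6.
Total tech-hours = 32 over 6 hours ⇒ peak ≥ ⌈32/6⌉ = 6, so 6 is optimal.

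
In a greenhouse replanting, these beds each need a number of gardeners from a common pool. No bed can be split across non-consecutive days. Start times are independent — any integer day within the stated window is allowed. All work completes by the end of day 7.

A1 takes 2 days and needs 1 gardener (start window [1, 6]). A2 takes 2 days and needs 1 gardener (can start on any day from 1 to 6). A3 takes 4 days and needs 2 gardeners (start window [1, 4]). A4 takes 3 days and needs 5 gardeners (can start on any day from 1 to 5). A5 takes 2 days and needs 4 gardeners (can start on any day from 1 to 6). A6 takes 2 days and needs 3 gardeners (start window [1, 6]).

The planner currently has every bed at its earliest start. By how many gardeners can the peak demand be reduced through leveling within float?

10

Early-start peak: d1:16  d2:16  d3:7  d4:2  d5:0  d6:0  d7:0 ⇒ 16.
Leveled (A1@1, A2@3, A3@4, A4@1, A5@6, A6@4): d1:6  d2:6  d3:6  d4:6  d5:5  d6:6  d7:6 ⇒ 6.
Reduction 16 − 6 = 10.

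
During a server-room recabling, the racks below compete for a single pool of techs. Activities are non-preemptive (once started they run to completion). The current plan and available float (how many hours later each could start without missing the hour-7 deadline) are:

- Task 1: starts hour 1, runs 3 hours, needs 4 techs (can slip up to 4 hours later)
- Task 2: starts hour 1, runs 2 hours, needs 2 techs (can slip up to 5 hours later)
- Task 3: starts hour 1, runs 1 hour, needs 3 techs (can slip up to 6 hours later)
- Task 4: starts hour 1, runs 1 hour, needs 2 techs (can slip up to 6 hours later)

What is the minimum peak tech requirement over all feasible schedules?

4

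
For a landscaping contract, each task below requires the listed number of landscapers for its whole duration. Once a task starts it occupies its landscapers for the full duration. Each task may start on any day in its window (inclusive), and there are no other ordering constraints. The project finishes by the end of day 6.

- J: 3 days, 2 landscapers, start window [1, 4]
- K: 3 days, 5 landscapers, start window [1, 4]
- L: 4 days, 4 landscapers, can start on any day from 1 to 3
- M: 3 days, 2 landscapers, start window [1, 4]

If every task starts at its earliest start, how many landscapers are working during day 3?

At early start, day 3 has: J, K, L, M.
Demand: 2 + 5 + 4 + 2 = 13.

13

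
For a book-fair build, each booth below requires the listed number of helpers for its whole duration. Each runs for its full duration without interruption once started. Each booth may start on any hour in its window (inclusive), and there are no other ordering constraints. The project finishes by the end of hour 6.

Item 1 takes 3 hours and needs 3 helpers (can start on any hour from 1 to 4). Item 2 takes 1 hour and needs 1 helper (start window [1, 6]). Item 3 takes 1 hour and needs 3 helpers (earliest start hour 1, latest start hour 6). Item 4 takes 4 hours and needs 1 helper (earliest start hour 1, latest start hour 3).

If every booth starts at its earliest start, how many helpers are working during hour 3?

At early start, hour 3 has: Item 1, Item 4.
Demand: 3 + 1 = 4.

4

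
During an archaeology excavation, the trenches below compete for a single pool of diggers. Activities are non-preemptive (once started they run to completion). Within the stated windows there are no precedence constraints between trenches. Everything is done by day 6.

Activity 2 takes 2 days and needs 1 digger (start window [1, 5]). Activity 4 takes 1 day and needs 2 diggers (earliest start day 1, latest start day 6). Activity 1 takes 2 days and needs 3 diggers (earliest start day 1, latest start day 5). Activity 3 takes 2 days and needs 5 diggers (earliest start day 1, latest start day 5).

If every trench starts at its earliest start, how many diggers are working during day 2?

9

At early start, day 2 has: Activity 2, Activity 1, Activity 3.
Demand: 1 + 3 + 5 = 9.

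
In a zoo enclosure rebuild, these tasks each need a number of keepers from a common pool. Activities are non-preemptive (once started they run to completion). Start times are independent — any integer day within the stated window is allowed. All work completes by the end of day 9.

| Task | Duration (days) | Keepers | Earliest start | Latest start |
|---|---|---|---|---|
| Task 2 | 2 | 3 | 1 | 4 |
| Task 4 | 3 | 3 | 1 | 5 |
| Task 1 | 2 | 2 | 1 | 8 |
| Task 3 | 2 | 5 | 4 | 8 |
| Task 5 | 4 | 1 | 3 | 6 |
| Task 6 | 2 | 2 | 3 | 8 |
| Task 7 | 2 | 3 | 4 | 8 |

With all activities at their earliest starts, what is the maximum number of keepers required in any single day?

Early-start schedule: Task 2@1, Task 4@1, Task 1@1, Task 3@4, Task 5@3, Task 6@3, Task 7@4.
Load per day: day 1: 8, day 2: 8, day 3: 6, day 4: 11, day 5: 9, day 6: 1, day 7: 0, day 8: 0, day 9: 0.
Peak is 11.

11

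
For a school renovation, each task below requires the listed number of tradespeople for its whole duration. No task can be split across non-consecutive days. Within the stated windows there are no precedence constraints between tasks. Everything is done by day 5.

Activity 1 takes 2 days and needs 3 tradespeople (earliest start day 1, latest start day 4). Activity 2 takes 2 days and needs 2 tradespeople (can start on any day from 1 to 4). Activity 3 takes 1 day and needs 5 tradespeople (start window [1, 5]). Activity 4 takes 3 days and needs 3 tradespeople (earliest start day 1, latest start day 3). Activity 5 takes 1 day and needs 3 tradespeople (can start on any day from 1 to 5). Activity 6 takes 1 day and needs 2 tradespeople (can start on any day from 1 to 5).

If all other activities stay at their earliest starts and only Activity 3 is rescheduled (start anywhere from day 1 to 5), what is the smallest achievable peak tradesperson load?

13

Activity 3@1: d1:18  d2:8  d3:3  d4:0  d5:0 → peak 18
Activity 3@2: d1:13  d2:13  d3:3  d4:0  d5:0 → peak 13
Activity 3@3: d1:13  d2:8  d3:8  d4:0  d5:0 → peak 13
Activity 3@4: d1:13  d2:8  d3:3  d4:5  d5:0 → peak 13
Activity 3@5: d1:13  d2:8  d3:3  d4:0  d5:5 → peak 13
Best is Activity 3@2, peak 13.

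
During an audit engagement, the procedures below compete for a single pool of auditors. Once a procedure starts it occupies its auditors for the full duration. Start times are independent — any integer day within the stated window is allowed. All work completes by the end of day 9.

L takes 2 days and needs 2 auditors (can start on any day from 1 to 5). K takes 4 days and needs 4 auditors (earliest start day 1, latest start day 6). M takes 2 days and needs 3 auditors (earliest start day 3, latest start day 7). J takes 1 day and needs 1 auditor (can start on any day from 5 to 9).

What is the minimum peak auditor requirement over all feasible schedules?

4

Early-start (L@1, K@1, M@3, J@5) gives peak 7: d1:6  d2:6  d3:7  d4:7  d5:1  d6:0  d7:0  d8:0  d9:0.
Shift K→3, M→7, J→7.
Schedule L@1, K@3, M@7, J@7: d1:2  d2:2  d3:4  d4:4  d5:4  d6:4  d7:4  d8:3  d9:0 — peak 4.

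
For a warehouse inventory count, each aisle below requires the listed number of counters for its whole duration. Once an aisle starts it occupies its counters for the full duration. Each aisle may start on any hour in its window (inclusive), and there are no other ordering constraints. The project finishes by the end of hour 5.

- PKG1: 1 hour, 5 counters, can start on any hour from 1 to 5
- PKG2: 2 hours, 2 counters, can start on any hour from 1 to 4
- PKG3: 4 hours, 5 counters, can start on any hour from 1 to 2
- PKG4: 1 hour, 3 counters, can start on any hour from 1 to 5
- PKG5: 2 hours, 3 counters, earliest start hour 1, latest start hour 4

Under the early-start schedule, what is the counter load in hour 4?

5

At early start, hour 4 has: PKG3.
Demand: 5 = 5.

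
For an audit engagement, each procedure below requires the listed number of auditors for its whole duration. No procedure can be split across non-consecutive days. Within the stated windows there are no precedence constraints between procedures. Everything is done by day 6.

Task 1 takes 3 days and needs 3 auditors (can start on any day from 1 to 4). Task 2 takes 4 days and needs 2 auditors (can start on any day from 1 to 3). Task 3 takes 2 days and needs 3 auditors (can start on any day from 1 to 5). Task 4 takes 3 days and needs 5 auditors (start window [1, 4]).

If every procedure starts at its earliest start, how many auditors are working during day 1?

13

At early start, day 1 has: Task 1, Task 2, Task 3, Task 4.
Demand: 3 + 2 + 3 + 5 = 13.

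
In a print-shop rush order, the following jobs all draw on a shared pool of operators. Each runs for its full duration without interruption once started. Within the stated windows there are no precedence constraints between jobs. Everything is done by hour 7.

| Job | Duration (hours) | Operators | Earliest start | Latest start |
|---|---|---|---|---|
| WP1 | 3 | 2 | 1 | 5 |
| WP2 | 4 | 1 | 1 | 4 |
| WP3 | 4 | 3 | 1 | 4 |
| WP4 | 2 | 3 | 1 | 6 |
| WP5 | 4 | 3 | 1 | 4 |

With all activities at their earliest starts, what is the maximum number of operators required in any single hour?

Early-start schedule: WP1@1, WP2@1, WP3@1, WP4@1, WP5@1.
Load per hour: hour 1: 12, hour 2: 12, hour 3: 9, hour 4: 7, hour 5: 0, hour 6: 0, hour 7: 0.
Peak is 12.

12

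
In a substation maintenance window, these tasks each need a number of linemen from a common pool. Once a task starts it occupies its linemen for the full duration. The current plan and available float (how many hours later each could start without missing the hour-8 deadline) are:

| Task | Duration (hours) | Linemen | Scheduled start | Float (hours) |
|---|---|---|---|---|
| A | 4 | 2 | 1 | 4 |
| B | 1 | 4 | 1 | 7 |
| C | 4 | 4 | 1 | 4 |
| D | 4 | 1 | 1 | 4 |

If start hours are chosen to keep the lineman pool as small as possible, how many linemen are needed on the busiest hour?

Early-start (A@1, B@1, C@1, D@1) gives peak 11: h1:11  h2:7  h3:7  h4:7  h5:0  h6:0  h7:0  h8:0.
Shift C→2, D→5.
Schedule A@1, B@1, C@2, D@5: h1:6  h2:6  h3:6  h4:6  h5:5  h6:1  h7:1  h8:1 — peak 6.

6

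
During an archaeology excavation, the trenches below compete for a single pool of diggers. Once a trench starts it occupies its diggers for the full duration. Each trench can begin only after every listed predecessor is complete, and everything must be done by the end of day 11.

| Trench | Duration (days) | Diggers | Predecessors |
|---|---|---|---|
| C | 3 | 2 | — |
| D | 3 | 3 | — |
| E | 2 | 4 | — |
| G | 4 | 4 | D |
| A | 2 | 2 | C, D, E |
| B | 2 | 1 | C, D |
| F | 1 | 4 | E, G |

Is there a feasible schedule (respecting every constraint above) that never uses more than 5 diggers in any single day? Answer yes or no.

no

The minimum achievable peak is 6; 5 < 6, so no feasible schedule stays within the cap.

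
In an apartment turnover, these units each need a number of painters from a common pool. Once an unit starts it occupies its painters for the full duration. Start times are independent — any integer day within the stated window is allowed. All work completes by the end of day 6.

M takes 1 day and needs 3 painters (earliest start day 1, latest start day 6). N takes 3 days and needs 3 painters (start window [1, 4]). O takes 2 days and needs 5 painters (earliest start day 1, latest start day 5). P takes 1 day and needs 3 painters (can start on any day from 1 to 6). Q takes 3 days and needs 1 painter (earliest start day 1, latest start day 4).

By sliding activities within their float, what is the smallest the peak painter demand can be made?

Early-start (M@1, N@1, O@1, P@1, Q@1) gives peak 15: d1:15  d2:9  d3:4  d4:0  d5:0  d6:0.
Shift O→4, P→2, Q→3.
Schedule M@1, N@1, O@4, P@2, Q@3: d1:6  d2:6  d3:4  d4:6  d5:6  d6:0 — peak 6.

6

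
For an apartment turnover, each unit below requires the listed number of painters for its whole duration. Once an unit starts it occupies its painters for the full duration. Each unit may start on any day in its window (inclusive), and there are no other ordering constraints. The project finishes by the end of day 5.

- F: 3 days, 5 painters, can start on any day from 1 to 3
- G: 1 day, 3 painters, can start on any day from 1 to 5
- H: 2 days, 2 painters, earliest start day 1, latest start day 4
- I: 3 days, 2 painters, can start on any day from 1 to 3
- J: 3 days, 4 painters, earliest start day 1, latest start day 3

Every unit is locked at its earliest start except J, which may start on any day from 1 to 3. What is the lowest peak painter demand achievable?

12

J@1: d1:16  d2:13  d3:11  d4:0  d5:0 → peak 16
J@2: d1:12  d2:13  d3:11  d4:4  d5:0 → peak 13
J@3: d1:12  d2:9  d3:11  d4:4  d5:4 → peak 12
Best is J@3, peak 12.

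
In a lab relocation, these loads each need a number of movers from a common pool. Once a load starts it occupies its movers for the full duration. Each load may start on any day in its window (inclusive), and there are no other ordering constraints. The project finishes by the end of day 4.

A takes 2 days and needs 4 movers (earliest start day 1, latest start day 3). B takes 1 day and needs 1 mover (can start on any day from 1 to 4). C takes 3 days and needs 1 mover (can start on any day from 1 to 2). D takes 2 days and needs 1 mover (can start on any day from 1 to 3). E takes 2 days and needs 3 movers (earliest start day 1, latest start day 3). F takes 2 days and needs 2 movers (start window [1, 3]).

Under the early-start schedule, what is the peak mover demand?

Early-start schedule: A@1, B@1, C@1, D@1, E@1, F@1.
Load per day: day 1: 12, day 2: 11, day 3: 1, day 4: 0.
Peak is 12.

12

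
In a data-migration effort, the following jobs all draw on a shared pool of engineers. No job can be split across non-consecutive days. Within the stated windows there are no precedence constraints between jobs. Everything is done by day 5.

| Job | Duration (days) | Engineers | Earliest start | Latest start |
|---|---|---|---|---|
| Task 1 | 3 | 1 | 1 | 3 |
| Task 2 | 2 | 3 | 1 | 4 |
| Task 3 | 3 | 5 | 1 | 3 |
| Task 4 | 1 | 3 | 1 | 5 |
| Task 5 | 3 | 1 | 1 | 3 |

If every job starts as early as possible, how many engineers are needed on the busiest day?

13

Early-start schedule: Task 1@1, Task 2@1, Task 3@1, Task 4@1, Task 5@1.
Load per day: day 1: 13, day 2: 10, day 3: 7, day 4: 0, day 5: 0.
Peak is 13.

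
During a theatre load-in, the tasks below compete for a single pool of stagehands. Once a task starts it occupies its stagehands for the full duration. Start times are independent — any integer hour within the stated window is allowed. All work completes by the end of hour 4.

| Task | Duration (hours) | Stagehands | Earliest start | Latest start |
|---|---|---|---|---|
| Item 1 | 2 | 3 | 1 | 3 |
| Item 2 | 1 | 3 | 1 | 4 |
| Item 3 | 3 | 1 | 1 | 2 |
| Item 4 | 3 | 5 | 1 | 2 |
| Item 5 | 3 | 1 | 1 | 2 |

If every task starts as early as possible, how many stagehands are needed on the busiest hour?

Early-start schedule: Item 1@1, Item 2@1, Item 3@1, Item 4@1, Item 5@1.
Load per hour: hour 1: 13, hour 2: 10, hour 3: 7, hour 4: 0.
Peak is 13.

13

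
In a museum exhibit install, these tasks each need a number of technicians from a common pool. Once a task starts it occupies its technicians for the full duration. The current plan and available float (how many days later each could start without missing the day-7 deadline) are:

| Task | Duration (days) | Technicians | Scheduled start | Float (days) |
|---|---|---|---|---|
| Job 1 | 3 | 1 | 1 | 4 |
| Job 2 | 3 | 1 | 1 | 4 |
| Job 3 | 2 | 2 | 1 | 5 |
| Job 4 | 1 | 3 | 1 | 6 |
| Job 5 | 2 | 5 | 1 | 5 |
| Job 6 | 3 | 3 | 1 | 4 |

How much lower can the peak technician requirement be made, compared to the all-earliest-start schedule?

10

Early-start peak: d1:15  d2:12  d3:5  d4:0  d5:0  d6:0  d7:0 ⇒ 15.
Leveled (Job 1@1, Job 2@1, Job 3@4, Job 4@1, Job 5@6, Job 6@2): d1:5  d2:5  d3:5  d4:5  d5:2  d6:5  d7:5 ⇒ 5.
Reduction 15 − 5 = 10.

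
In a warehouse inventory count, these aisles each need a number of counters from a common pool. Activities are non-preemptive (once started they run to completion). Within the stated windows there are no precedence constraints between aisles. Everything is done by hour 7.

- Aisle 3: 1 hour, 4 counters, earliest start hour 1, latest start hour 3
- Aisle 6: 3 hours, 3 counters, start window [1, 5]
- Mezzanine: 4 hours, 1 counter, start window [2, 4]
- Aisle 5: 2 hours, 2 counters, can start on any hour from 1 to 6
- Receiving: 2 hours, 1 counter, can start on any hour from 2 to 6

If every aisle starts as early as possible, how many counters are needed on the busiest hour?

9

Early-start schedule: Aisle 3@1, Aisle 6@1, Mezzanine@2, Aisle 5@1, Receiving@2.
Load per hour: hour 1: 9, hour 2: 7, hour 3: 5, hour 4: 1, hour 5: 1, hour 6: 0, hour 7: 0.
Peak is 9.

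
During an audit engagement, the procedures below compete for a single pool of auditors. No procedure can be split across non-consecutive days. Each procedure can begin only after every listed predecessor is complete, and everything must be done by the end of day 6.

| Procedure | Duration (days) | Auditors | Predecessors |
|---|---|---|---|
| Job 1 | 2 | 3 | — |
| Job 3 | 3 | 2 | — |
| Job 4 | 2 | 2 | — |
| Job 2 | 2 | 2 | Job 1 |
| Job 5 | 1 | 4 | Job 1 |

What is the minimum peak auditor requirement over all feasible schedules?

5

Early-start (Job 1@1, Job 3@1, Job 4@1, Job 2@3, Job 5@3) gives peak 8: d1:7  d2:7  d3:8  d4:2  d5:0  d6:0.
Shift Job 4→3, Job 2→4, Job 5→6.
Schedule Job 1@1, Job 3@1, Job 4@3, Job 2@4, Job 5@6: d1:5  d2:5  d3:4  d4:4  d5:2  d6:4 — peak 5.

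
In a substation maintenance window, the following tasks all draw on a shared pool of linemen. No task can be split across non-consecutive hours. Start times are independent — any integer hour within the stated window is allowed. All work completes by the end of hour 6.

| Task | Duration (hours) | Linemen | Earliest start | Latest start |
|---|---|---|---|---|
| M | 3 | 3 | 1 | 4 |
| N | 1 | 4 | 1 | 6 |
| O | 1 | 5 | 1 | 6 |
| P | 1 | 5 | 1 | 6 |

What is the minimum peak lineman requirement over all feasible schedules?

5

Early-start (M@1, N@1, O@1, P@1) gives peak 17: h1:17  h2:3  h3:3  h4:0  h5:0  h6:0.
Shift N→4, O→5, P→6.
Schedule M@1, N@4, O@5, P@6: h1:3  h2:3  h3:3  h4:4  h5:5  h6:5 — peak 5.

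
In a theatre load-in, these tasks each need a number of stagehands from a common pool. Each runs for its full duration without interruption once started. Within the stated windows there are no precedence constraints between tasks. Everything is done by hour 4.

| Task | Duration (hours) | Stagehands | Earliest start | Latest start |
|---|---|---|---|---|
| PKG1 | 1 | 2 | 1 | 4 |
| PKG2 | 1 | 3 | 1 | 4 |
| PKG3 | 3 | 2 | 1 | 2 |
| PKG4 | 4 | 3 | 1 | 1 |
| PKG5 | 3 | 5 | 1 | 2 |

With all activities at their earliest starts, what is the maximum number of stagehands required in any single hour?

15

Early-start schedule: PKG1@1, PKG2@1, PKG3@1, PKG4@1, PKG5@1.
Load per hour: hour 1: 15, hour 2: 10, hour 3: 10, hour 4: 3.
Peak is 15.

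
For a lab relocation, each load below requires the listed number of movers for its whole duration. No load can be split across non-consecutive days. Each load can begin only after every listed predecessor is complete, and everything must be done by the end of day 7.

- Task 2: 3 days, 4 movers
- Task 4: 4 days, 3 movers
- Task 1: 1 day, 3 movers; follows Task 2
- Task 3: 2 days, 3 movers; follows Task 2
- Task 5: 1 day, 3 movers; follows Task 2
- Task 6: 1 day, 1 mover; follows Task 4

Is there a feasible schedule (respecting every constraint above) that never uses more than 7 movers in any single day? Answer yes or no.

yes

Schedule Task 2@1, Task 4@1, Task 1@4, Task 3@5, Task 5@5, Task 6@5: d1:7  d2:7  d3:7  d4:6  d5:7  d6:3  d7:0 — peak 7 ≤ 7.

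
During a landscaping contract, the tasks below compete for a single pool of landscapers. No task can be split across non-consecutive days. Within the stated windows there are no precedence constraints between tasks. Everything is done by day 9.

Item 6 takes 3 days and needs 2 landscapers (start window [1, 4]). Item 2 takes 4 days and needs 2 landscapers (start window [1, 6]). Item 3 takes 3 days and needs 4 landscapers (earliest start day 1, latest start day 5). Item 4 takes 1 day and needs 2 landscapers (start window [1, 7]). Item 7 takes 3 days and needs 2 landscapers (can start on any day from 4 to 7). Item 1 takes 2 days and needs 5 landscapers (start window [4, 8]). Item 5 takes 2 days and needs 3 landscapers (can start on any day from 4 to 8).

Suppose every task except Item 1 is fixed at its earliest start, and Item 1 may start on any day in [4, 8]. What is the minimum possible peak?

10

Item 1@4: d1:10  d2:8  d3:8  d4:12  d5:10  d6:2  d7:0  d8:0  d9:0 → peak 12
Item 1@5: d1:10  d2:8  d3:8  d4:7  d5:10  d6:7  d7:0  d8:0  d9:0 → peak 10
Item 1@6: d1:10  d2:8  d3:8  d4:7  d5:5  d6:7  d7:5  d8:0  d9:0 → peak 10
Item 1@7: d1:10  d2:8  d3:8  d4:7  d5:5  d6:2  d7:5  d8:5  d9:0 → peak 10
Item 1@8: d1:10  d2:8  d3:8  d4:7  d5:5  d6:2  d7:0  d8:5  d9:5 → peak 10
Best is Item 1@5, peak 10.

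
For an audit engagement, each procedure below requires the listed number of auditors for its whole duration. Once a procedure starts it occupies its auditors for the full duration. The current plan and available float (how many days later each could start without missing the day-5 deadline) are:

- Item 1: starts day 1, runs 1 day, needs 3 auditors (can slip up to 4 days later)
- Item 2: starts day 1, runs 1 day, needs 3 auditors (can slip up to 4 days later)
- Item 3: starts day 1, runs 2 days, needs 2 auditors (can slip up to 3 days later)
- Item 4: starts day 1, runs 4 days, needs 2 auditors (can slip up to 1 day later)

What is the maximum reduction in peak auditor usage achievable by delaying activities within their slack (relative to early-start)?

5

Early-start peak: d1:10  d2:4  d3:2  d4:2  d5:0 ⇒ 10.
Leveled (Item 1@1, Item 2@2, Item 3@3, Item 4@1): d1:5  d2:5  d3:4  d4:4  d5:0 ⇒ 5.
Reduction 10 − 5 = 5.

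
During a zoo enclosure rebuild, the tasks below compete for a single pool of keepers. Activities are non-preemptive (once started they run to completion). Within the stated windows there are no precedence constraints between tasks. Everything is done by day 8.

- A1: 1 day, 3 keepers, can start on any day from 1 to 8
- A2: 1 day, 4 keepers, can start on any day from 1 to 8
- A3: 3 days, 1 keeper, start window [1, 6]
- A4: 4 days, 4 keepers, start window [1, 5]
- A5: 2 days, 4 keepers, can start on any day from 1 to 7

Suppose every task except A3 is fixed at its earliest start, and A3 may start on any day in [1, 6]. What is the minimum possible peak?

15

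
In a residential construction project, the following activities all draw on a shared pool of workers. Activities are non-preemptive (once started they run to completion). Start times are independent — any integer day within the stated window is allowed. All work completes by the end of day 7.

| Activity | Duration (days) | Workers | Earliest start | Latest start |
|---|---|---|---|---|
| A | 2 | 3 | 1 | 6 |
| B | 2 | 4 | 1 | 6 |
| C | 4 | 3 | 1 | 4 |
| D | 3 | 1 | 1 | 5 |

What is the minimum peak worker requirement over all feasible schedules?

6

Early-start (A@1, B@1, C@1, D@1) gives peak 11: d1:11  d2:11  d3:4  d4:3  d5:0  d6:0  d7:0.
Shift B→5, D→3.
Schedule A@1, B@5, C@1, D@3: d1:6  d2:6  d3:4  d4:4  d5:5  d6:4  d7:0 — peak 6.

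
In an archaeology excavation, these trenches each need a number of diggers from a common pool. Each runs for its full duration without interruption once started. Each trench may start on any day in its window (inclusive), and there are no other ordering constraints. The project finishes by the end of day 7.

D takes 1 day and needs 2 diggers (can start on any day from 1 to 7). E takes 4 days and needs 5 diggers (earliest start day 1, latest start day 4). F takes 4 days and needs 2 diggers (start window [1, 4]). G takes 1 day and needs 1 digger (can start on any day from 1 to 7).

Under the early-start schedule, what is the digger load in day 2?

7

At early start, day 2 has: E, F.
Demand: 5 + 2 = 7.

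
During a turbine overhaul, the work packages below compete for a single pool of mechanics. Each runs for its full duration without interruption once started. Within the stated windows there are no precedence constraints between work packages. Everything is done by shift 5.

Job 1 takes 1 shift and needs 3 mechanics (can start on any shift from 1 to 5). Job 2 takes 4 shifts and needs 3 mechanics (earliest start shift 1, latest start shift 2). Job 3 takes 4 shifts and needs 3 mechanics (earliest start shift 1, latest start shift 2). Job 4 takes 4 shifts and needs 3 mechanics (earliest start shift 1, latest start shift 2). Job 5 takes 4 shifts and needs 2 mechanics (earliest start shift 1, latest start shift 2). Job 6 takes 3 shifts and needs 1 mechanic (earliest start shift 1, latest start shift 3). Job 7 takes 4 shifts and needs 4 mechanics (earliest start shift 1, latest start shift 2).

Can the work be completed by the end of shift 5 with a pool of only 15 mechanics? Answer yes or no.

The minimum achievable peak is 16; 15 < 16, so no feasible schedule stays within the cap.

no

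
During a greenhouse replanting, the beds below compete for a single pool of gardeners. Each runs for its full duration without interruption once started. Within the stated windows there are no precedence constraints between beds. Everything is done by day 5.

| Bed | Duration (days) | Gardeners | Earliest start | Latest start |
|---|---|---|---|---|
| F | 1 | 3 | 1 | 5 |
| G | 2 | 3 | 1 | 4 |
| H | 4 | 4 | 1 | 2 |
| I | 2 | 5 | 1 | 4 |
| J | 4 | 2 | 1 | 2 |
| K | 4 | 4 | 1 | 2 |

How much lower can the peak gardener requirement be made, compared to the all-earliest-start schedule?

6

Early-start peak: d1:21  d2:18  d3:10  d4:10  d5:0 ⇒ 21.
Leveled (F@1, G@1, H@1, I@3, J@1, K@2): d1:12  d2:13  d3:15  d4:15  d5:4 ⇒ 15.
Reduction 21 − 15 = 6.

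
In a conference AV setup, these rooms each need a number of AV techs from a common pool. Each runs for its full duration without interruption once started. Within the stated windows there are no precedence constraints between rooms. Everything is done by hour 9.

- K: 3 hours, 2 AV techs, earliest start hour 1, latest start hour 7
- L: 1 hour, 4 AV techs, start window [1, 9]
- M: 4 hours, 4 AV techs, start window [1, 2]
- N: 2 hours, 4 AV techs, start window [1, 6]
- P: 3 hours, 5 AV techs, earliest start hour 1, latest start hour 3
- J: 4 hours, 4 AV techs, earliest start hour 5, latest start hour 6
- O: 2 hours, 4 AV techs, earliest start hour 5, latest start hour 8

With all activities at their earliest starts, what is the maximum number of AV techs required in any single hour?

Early-start schedule: K@1, L@1, M@1, N@1, P@1, J@5, O@5.
Load per hour: hour 1: 19, hour 2: 15, hour 3: 11, hour 4: 4, hour 5: 8, hour 6: 8, hour 7: 4, hour 8: 4, hour 9: 0.
Peak is 19.

19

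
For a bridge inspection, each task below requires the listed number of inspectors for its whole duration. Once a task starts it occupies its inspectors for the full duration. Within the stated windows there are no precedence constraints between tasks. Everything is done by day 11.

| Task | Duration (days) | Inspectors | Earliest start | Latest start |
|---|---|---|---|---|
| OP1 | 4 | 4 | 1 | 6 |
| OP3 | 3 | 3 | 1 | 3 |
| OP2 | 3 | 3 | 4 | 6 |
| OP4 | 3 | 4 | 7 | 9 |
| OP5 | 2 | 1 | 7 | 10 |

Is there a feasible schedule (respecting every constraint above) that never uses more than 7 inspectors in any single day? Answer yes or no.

Schedule OP1@1, OP3@1, OP2@4, OP4@7, OP5@7: d1:7  d2:7  d3:7  d4:7  d5:3  d6:3  d7:5  d8:5  d9:4  d10:0  d11:0 — peak 7 ≤ 7.

yes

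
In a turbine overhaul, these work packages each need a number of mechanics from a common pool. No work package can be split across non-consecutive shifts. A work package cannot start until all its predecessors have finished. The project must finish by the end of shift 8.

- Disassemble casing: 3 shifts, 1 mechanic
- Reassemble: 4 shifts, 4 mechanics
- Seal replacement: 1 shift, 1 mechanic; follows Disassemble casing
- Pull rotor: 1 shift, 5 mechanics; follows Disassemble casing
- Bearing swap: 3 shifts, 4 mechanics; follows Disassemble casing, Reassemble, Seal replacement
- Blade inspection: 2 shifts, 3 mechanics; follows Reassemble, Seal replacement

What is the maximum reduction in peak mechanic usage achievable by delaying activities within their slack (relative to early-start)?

Early-start peak: s1:5  s2:5  s3:5  s4:10  s5:7  s6:7  s7:4  s8:0 ⇒ 10.
Leveled (Disassemble casing@1, Reassemble@1, Seal replacement@4, Pull rotor@5, Bearing swap@6, Blade inspection@6): s1:5  s2:5  s3:5  s4:5  s5:5  s6:7  s7:7  s8:4 ⇒ 7.
Reduction 10 − 7 = 3.

3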